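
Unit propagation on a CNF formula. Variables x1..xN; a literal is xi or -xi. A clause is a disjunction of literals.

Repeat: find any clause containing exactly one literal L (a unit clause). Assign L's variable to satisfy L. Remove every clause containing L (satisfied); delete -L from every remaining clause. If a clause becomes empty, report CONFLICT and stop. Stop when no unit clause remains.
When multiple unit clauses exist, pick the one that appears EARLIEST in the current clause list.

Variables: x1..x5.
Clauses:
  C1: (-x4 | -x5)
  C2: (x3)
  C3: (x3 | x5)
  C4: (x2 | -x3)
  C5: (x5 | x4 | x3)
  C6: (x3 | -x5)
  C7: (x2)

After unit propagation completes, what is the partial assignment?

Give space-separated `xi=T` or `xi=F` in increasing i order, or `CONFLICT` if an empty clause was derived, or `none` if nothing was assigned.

Answer: x2=T x3=T

Derivation:
unit clause [3] forces x3=T; simplify:
  drop -3 from [2, -3] -> [2]
  satisfied 4 clause(s); 3 remain; assigned so far: [3]
unit clause [2] forces x2=T; simplify:
  satisfied 2 clause(s); 1 remain; assigned so far: [2, 3]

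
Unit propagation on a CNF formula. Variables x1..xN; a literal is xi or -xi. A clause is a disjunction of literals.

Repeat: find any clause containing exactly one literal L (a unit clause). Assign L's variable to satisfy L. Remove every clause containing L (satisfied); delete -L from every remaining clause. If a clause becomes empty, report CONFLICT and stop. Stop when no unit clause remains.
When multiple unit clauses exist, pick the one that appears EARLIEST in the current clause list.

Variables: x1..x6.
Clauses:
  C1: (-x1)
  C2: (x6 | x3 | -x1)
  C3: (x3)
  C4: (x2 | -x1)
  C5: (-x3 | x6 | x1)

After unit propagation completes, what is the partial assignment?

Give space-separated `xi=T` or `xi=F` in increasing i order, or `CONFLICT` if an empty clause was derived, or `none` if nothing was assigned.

unit clause [-1] forces x1=F; simplify:
  drop 1 from [-3, 6, 1] -> [-3, 6]
  satisfied 3 clause(s); 2 remain; assigned so far: [1]
unit clause [3] forces x3=T; simplify:
  drop -3 from [-3, 6] -> [6]
  satisfied 1 clause(s); 1 remain; assigned so far: [1, 3]
unit clause [6] forces x6=T; simplify:
  satisfied 1 clause(s); 0 remain; assigned so far: [1, 3, 6]

Answer: x1=F x3=T x6=T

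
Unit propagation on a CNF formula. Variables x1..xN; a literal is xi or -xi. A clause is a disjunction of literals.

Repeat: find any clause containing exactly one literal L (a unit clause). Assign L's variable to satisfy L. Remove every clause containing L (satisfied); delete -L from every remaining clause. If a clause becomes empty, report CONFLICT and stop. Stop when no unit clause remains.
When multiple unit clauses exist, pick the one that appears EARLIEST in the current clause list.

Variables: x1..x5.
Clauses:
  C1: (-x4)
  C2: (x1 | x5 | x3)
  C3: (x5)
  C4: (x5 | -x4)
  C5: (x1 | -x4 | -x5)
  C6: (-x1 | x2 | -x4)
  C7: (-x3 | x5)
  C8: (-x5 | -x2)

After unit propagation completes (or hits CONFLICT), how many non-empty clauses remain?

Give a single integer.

unit clause [-4] forces x4=F; simplify:
  satisfied 4 clause(s); 4 remain; assigned so far: [4]
unit clause [5] forces x5=T; simplify:
  drop -5 from [-5, -2] -> [-2]
  satisfied 3 clause(s); 1 remain; assigned so far: [4, 5]
unit clause [-2] forces x2=F; simplify:
  satisfied 1 clause(s); 0 remain; assigned so far: [2, 4, 5]

Answer: 0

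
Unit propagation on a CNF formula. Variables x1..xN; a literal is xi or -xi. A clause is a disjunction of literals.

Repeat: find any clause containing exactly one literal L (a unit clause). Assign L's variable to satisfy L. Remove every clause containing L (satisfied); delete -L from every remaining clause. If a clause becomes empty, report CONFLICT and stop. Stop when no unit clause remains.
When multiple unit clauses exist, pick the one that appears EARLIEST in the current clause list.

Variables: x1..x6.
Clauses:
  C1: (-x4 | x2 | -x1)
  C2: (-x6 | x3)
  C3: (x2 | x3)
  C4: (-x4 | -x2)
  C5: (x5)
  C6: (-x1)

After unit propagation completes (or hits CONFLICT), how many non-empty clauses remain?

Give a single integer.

unit clause [5] forces x5=T; simplify:
  satisfied 1 clause(s); 5 remain; assigned so far: [5]
unit clause [-1] forces x1=F; simplify:
  satisfied 2 clause(s); 3 remain; assigned so far: [1, 5]

Answer: 3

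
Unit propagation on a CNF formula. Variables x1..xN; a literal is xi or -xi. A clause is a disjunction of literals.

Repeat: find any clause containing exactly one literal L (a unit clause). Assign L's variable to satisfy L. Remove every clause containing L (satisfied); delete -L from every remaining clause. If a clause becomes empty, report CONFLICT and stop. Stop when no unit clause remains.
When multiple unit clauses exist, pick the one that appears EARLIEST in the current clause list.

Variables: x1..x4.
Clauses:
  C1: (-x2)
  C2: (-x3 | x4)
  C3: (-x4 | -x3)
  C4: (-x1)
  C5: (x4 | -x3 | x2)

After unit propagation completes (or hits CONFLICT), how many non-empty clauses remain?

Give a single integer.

unit clause [-2] forces x2=F; simplify:
  drop 2 from [4, -3, 2] -> [4, -3]
  satisfied 1 clause(s); 4 remain; assigned so far: [2]
unit clause [-1] forces x1=F; simplify:
  satisfied 1 clause(s); 3 remain; assigned so far: [1, 2]

Answer: 3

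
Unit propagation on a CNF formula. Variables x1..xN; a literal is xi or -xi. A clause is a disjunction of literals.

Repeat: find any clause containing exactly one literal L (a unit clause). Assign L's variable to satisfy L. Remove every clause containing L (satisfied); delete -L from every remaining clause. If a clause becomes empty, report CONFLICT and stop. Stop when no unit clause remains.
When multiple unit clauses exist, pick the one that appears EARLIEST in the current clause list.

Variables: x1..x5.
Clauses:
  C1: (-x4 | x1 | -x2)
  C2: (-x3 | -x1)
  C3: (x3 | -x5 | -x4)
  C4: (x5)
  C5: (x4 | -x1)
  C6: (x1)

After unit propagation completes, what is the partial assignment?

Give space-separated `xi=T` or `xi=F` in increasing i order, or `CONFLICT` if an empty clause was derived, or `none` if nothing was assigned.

Answer: CONFLICT

Derivation:
unit clause [5] forces x5=T; simplify:
  drop -5 from [3, -5, -4] -> [3, -4]
  satisfied 1 clause(s); 5 remain; assigned so far: [5]
unit clause [1] forces x1=T; simplify:
  drop -1 from [-3, -1] -> [-3]
  drop -1 from [4, -1] -> [4]
  satisfied 2 clause(s); 3 remain; assigned so far: [1, 5]
unit clause [-3] forces x3=F; simplify:
  drop 3 from [3, -4] -> [-4]
  satisfied 1 clause(s); 2 remain; assigned so far: [1, 3, 5]
unit clause [-4] forces x4=F; simplify:
  drop 4 from [4] -> [] (empty!)
  satisfied 1 clause(s); 1 remain; assigned so far: [1, 3, 4, 5]
CONFLICT (empty clause)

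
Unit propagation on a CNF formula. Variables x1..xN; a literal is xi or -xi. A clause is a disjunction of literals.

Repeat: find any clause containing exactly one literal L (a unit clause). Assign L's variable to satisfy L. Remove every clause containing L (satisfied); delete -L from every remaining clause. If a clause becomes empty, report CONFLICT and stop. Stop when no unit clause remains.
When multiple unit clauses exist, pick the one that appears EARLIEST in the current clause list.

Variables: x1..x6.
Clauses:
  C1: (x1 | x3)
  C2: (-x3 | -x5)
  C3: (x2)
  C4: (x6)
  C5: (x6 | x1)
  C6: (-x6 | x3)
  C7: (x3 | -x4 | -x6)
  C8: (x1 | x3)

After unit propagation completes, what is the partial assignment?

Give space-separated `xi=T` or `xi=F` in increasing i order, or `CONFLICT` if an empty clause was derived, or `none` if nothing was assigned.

Answer: x2=T x3=T x5=F x6=T

Derivation:
unit clause [2] forces x2=T; simplify:
  satisfied 1 clause(s); 7 remain; assigned so far: [2]
unit clause [6] forces x6=T; simplify:
  drop -6 from [-6, 3] -> [3]
  drop -6 from [3, -4, -6] -> [3, -4]
  satisfied 2 clause(s); 5 remain; assigned so far: [2, 6]
unit clause [3] forces x3=T; simplify:
  drop -3 from [-3, -5] -> [-5]
  satisfied 4 clause(s); 1 remain; assigned so far: [2, 3, 6]
unit clause [-5] forces x5=F; simplify:
  satisfied 1 clause(s); 0 remain; assigned so far: [2, 3, 5, 6]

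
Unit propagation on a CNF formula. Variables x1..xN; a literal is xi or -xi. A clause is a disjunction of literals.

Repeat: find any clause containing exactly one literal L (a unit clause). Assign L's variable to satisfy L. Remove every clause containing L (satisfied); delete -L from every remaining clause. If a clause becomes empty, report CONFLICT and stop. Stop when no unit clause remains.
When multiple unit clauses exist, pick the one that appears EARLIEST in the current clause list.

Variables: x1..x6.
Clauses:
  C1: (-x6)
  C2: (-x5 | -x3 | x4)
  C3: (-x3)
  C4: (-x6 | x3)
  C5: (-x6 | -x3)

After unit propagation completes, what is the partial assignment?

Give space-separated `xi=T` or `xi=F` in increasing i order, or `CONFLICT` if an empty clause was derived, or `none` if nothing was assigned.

Answer: x3=F x6=F

Derivation:
unit clause [-6] forces x6=F; simplify:
  satisfied 3 clause(s); 2 remain; assigned so far: [6]
unit clause [-3] forces x3=F; simplify:
  satisfied 2 clause(s); 0 remain; assigned so far: [3, 6]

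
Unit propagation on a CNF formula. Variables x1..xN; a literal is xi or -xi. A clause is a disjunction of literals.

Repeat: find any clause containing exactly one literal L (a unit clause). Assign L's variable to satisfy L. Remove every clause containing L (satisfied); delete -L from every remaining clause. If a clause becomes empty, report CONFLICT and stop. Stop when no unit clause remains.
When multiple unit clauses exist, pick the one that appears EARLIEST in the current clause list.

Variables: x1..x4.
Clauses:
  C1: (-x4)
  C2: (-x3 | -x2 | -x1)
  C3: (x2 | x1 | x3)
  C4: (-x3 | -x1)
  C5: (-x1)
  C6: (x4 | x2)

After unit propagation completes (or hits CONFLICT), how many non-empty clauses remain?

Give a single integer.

Answer: 0

Derivation:
unit clause [-4] forces x4=F; simplify:
  drop 4 from [4, 2] -> [2]
  satisfied 1 clause(s); 5 remain; assigned so far: [4]
unit clause [-1] forces x1=F; simplify:
  drop 1 from [2, 1, 3] -> [2, 3]
  satisfied 3 clause(s); 2 remain; assigned so far: [1, 4]
unit clause [2] forces x2=T; simplify:
  satisfied 2 clause(s); 0 remain; assigned so far: [1, 2, 4]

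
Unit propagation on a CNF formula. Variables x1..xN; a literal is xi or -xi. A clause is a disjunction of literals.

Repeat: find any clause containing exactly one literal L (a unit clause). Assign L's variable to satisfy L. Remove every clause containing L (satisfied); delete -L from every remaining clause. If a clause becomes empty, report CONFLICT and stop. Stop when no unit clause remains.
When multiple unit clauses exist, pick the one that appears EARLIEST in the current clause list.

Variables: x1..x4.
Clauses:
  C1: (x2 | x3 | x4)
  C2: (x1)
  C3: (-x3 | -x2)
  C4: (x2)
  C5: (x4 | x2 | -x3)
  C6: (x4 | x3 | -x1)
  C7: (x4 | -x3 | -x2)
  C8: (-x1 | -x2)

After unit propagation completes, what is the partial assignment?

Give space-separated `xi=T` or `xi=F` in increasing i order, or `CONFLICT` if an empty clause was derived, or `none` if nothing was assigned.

unit clause [1] forces x1=T; simplify:
  drop -1 from [4, 3, -1] -> [4, 3]
  drop -1 from [-1, -2] -> [-2]
  satisfied 1 clause(s); 7 remain; assigned so far: [1]
unit clause [2] forces x2=T; simplify:
  drop -2 from [-3, -2] -> [-3]
  drop -2 from [4, -3, -2] -> [4, -3]
  drop -2 from [-2] -> [] (empty!)
  satisfied 3 clause(s); 4 remain; assigned so far: [1, 2]
CONFLICT (empty clause)

Answer: CONFLICT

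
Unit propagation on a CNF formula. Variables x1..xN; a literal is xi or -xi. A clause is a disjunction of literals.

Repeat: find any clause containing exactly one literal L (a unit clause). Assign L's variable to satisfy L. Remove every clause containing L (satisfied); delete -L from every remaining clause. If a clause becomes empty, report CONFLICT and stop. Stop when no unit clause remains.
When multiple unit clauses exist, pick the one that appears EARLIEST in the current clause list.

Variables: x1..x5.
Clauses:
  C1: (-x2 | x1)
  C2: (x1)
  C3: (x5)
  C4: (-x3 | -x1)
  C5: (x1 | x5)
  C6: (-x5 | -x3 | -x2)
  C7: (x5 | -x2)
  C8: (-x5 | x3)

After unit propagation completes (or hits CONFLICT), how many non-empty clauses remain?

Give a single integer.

Answer: 0

Derivation:
unit clause [1] forces x1=T; simplify:
  drop -1 from [-3, -1] -> [-3]
  satisfied 3 clause(s); 5 remain; assigned so far: [1]
unit clause [5] forces x5=T; simplify:
  drop -5 from [-5, -3, -2] -> [-3, -2]
  drop -5 from [-5, 3] -> [3]
  satisfied 2 clause(s); 3 remain; assigned so far: [1, 5]
unit clause [-3] forces x3=F; simplify:
  drop 3 from [3] -> [] (empty!)
  satisfied 2 clause(s); 1 remain; assigned so far: [1, 3, 5]
CONFLICT (empty clause)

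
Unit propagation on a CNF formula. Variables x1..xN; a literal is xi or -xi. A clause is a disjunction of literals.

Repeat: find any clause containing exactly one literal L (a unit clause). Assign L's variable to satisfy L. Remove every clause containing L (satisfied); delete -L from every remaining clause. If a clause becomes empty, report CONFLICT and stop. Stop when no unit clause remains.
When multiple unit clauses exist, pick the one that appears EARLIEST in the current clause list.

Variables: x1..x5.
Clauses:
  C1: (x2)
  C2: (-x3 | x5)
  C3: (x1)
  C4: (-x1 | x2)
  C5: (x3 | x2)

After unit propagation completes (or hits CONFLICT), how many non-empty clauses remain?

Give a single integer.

unit clause [2] forces x2=T; simplify:
  satisfied 3 clause(s); 2 remain; assigned so far: [2]
unit clause [1] forces x1=T; simplify:
  satisfied 1 clause(s); 1 remain; assigned so far: [1, 2]

Answer: 1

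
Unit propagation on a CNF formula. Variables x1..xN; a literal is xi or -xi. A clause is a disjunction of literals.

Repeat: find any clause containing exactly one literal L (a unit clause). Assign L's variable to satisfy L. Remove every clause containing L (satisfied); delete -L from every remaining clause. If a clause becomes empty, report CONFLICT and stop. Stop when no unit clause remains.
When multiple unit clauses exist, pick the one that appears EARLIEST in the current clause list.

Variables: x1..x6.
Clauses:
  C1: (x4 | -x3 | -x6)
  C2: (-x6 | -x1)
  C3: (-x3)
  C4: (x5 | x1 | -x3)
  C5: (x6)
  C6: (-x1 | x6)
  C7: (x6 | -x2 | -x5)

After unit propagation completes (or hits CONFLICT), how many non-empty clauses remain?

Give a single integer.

unit clause [-3] forces x3=F; simplify:
  satisfied 3 clause(s); 4 remain; assigned so far: [3]
unit clause [6] forces x6=T; simplify:
  drop -6 from [-6, -1] -> [-1]
  satisfied 3 clause(s); 1 remain; assigned so far: [3, 6]
unit clause [-1] forces x1=F; simplify:
  satisfied 1 clause(s); 0 remain; assigned so far: [1, 3, 6]

Answer: 0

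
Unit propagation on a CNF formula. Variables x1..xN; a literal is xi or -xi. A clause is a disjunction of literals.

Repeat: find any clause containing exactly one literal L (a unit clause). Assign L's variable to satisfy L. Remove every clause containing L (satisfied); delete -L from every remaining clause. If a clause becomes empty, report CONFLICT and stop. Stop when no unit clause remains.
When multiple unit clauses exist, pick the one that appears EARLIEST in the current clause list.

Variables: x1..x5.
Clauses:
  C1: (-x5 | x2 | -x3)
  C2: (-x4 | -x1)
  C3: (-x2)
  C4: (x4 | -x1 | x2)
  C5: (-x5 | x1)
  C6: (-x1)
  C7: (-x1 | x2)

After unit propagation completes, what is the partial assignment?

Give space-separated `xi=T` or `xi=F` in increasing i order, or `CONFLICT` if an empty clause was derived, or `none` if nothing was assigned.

unit clause [-2] forces x2=F; simplify:
  drop 2 from [-5, 2, -3] -> [-5, -3]
  drop 2 from [4, -1, 2] -> [4, -1]
  drop 2 from [-1, 2] -> [-1]
  satisfied 1 clause(s); 6 remain; assigned so far: [2]
unit clause [-1] forces x1=F; simplify:
  drop 1 from [-5, 1] -> [-5]
  satisfied 4 clause(s); 2 remain; assigned so far: [1, 2]
unit clause [-5] forces x5=F; simplify:
  satisfied 2 clause(s); 0 remain; assigned so far: [1, 2, 5]

Answer: x1=F x2=F x5=F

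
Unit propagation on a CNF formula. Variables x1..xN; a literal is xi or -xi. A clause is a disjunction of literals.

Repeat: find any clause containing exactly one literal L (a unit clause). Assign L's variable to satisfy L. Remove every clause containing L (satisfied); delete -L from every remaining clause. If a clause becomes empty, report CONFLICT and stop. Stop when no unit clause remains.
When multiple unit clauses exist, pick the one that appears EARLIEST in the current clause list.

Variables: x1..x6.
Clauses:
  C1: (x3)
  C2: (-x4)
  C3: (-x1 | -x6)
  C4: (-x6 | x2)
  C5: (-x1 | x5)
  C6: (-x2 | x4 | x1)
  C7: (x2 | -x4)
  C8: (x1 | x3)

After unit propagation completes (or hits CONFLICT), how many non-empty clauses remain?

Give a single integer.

unit clause [3] forces x3=T; simplify:
  satisfied 2 clause(s); 6 remain; assigned so far: [3]
unit clause [-4] forces x4=F; simplify:
  drop 4 from [-2, 4, 1] -> [-2, 1]
  satisfied 2 clause(s); 4 remain; assigned so far: [3, 4]

Answer: 4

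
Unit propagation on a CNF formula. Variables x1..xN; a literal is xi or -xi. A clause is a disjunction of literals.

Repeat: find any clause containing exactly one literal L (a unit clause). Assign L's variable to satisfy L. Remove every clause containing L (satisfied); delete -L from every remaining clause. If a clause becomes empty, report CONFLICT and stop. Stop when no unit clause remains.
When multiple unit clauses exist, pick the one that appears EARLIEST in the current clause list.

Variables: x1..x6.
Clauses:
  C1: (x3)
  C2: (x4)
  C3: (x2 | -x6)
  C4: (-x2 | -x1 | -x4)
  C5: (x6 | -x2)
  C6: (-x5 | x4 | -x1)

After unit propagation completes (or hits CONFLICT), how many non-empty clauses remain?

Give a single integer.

Answer: 3

Derivation:
unit clause [3] forces x3=T; simplify:
  satisfied 1 clause(s); 5 remain; assigned so far: [3]
unit clause [4] forces x4=T; simplify:
  drop -4 from [-2, -1, -4] -> [-2, -1]
  satisfied 2 clause(s); 3 remain; assigned so far: [3, 4]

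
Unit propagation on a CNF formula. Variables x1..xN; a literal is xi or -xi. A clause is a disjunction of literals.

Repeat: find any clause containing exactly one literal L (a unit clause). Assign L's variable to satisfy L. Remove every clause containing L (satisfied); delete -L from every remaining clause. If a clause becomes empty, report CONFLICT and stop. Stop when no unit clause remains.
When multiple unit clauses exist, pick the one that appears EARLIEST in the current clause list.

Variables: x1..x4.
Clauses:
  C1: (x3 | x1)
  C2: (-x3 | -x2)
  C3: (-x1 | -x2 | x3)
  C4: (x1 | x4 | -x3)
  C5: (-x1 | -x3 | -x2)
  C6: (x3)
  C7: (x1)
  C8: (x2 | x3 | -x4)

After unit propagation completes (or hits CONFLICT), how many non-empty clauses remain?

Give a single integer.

unit clause [3] forces x3=T; simplify:
  drop -3 from [-3, -2] -> [-2]
  drop -3 from [1, 4, -3] -> [1, 4]
  drop -3 from [-1, -3, -2] -> [-1, -2]
  satisfied 4 clause(s); 4 remain; assigned so far: [3]
unit clause [-2] forces x2=F; simplify:
  satisfied 2 clause(s); 2 remain; assigned so far: [2, 3]
unit clause [1] forces x1=T; simplify:
  satisfied 2 clause(s); 0 remain; assigned so far: [1, 2, 3]

Answer: 0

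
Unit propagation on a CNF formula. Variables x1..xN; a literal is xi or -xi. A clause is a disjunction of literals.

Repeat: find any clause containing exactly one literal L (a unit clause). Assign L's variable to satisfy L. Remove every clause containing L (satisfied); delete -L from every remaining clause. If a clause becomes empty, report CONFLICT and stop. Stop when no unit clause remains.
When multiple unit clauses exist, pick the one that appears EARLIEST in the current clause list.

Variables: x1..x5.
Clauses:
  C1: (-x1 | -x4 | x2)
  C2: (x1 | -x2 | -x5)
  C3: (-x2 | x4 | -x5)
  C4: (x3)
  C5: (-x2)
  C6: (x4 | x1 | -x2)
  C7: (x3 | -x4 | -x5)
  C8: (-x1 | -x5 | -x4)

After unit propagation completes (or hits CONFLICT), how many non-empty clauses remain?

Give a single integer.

unit clause [3] forces x3=T; simplify:
  satisfied 2 clause(s); 6 remain; assigned so far: [3]
unit clause [-2] forces x2=F; simplify:
  drop 2 from [-1, -4, 2] -> [-1, -4]
  satisfied 4 clause(s); 2 remain; assigned so far: [2, 3]

Answer: 2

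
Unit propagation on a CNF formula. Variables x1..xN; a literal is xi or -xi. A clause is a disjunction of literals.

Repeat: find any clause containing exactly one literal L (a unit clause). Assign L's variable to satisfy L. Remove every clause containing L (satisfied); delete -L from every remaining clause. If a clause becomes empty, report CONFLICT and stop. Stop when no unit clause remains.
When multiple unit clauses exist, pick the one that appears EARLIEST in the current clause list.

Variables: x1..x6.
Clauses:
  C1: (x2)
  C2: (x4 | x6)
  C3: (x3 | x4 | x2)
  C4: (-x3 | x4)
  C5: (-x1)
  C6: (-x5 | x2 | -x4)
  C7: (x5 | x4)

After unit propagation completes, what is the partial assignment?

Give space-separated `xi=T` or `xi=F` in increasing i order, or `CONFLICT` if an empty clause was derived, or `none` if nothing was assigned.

Answer: x1=F x2=T

Derivation:
unit clause [2] forces x2=T; simplify:
  satisfied 3 clause(s); 4 remain; assigned so far: [2]
unit clause [-1] forces x1=F; simplify:
  satisfied 1 clause(s); 3 remain; assigned so far: [1, 2]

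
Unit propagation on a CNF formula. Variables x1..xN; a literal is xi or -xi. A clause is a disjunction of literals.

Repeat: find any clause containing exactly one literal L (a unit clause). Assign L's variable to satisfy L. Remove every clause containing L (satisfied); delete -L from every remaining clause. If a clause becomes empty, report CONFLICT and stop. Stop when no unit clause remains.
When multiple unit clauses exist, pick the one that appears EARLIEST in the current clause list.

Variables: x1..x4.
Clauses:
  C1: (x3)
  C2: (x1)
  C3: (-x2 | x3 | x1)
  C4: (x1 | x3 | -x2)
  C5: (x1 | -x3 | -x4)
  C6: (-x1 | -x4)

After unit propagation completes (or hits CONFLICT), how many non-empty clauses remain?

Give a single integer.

unit clause [3] forces x3=T; simplify:
  drop -3 from [1, -3, -4] -> [1, -4]
  satisfied 3 clause(s); 3 remain; assigned so far: [3]
unit clause [1] forces x1=T; simplify:
  drop -1 from [-1, -4] -> [-4]
  satisfied 2 clause(s); 1 remain; assigned so far: [1, 3]
unit clause [-4] forces x4=F; simplify:
  satisfied 1 clause(s); 0 remain; assigned so far: [1, 3, 4]

Answer: 0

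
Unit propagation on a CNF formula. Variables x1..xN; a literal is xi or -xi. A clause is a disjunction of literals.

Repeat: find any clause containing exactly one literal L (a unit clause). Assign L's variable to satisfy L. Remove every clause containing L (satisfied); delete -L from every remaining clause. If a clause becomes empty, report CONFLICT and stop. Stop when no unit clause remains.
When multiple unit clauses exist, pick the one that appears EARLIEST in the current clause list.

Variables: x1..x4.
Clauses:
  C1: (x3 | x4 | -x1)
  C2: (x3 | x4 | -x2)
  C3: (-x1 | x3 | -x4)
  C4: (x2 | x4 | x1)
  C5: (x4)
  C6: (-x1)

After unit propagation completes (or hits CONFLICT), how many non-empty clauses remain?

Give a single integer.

unit clause [4] forces x4=T; simplify:
  drop -4 from [-1, 3, -4] -> [-1, 3]
  satisfied 4 clause(s); 2 remain; assigned so far: [4]
unit clause [-1] forces x1=F; simplify:
  satisfied 2 clause(s); 0 remain; assigned so far: [1, 4]

Answer: 0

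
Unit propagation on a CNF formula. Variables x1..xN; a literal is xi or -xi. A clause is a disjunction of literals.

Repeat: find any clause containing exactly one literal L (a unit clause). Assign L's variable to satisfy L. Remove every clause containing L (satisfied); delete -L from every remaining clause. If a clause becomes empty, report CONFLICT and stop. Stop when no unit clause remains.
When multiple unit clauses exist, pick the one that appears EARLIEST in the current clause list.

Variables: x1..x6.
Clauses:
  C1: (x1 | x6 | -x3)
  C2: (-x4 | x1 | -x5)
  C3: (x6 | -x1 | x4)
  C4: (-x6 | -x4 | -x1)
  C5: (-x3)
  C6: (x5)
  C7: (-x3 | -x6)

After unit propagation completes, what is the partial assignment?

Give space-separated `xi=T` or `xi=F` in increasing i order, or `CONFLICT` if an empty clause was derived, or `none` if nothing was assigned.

unit clause [-3] forces x3=F; simplify:
  satisfied 3 clause(s); 4 remain; assigned so far: [3]
unit clause [5] forces x5=T; simplify:
  drop -5 from [-4, 1, -5] -> [-4, 1]
  satisfied 1 clause(s); 3 remain; assigned so far: [3, 5]

Answer: x3=F x5=T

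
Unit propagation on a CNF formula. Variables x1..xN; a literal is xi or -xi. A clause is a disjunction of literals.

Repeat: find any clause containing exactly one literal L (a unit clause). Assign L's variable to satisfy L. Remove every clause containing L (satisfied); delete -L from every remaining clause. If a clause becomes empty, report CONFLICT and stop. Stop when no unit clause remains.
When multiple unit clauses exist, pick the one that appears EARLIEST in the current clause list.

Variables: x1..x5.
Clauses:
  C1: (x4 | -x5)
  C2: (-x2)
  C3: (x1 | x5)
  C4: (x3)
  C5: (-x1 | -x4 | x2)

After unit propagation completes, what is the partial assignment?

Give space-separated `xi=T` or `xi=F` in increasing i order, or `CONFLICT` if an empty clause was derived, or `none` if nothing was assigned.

Answer: x2=F x3=T

Derivation:
unit clause [-2] forces x2=F; simplify:
  drop 2 from [-1, -4, 2] -> [-1, -4]
  satisfied 1 clause(s); 4 remain; assigned so far: [2]
unit clause [3] forces x3=T; simplify:
  satisfied 1 clause(s); 3 remain; assigned so far: [2, 3]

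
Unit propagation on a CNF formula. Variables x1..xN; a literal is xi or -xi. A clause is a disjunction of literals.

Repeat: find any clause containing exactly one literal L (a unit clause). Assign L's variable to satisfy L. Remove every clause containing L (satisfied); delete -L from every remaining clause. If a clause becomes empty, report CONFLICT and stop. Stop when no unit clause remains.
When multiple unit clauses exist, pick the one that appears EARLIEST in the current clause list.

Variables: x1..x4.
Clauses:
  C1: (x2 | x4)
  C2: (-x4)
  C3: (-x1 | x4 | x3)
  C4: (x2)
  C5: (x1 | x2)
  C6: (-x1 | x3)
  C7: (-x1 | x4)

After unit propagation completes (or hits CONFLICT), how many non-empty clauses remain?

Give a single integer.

unit clause [-4] forces x4=F; simplify:
  drop 4 from [2, 4] -> [2]
  drop 4 from [-1, 4, 3] -> [-1, 3]
  drop 4 from [-1, 4] -> [-1]
  satisfied 1 clause(s); 6 remain; assigned so far: [4]
unit clause [2] forces x2=T; simplify:
  satisfied 3 clause(s); 3 remain; assigned so far: [2, 4]
unit clause [-1] forces x1=F; simplify:
  satisfied 3 clause(s); 0 remain; assigned so far: [1, 2, 4]

Answer: 0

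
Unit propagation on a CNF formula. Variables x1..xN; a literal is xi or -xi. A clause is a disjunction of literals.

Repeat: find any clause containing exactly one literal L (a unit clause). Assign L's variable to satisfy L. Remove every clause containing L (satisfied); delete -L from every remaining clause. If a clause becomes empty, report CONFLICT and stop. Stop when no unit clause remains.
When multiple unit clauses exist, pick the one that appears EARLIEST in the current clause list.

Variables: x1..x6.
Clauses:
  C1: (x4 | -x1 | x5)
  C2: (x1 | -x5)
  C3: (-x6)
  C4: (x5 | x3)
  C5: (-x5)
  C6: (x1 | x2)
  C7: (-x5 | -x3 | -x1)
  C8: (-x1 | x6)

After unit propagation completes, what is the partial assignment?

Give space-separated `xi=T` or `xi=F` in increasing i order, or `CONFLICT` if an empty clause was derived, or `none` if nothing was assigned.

unit clause [-6] forces x6=F; simplify:
  drop 6 from [-1, 6] -> [-1]
  satisfied 1 clause(s); 7 remain; assigned so far: [6]
unit clause [-5] forces x5=F; simplify:
  drop 5 from [4, -1, 5] -> [4, -1]
  drop 5 from [5, 3] -> [3]
  satisfied 3 clause(s); 4 remain; assigned so far: [5, 6]
unit clause [3] forces x3=T; simplify:
  satisfied 1 clause(s); 3 remain; assigned so far: [3, 5, 6]
unit clause [-1] forces x1=F; simplify:
  drop 1 from [1, 2] -> [2]
  satisfied 2 clause(s); 1 remain; assigned so far: [1, 3, 5, 6]
unit clause [2] forces x2=T; simplify:
  satisfied 1 clause(s); 0 remain; assigned so far: [1, 2, 3, 5, 6]

Answer: x1=F x2=T x3=T x5=F x6=F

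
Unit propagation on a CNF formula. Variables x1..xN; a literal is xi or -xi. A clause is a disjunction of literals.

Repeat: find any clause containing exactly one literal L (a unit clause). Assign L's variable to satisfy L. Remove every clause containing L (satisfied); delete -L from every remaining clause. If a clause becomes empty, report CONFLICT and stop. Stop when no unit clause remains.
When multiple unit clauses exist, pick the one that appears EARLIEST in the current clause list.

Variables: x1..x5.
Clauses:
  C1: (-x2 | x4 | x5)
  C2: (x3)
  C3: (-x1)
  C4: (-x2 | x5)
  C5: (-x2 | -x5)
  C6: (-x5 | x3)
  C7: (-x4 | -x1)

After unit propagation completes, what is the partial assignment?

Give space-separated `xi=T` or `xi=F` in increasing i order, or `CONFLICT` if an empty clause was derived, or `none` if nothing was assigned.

unit clause [3] forces x3=T; simplify:
  satisfied 2 clause(s); 5 remain; assigned so far: [3]
unit clause [-1] forces x1=F; simplify:
  satisfied 2 clause(s); 3 remain; assigned so far: [1, 3]

Answer: x1=F x3=T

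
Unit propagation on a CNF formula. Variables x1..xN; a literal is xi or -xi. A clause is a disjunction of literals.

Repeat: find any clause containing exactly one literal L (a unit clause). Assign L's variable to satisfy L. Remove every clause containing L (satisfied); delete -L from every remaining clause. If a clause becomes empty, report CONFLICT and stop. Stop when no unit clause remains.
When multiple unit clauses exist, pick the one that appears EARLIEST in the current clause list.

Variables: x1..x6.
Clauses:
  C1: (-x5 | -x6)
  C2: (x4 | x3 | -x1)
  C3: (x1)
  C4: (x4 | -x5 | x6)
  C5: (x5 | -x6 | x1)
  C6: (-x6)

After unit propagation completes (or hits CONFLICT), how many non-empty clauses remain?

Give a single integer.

Answer: 2

Derivation:
unit clause [1] forces x1=T; simplify:
  drop -1 from [4, 3, -1] -> [4, 3]
  satisfied 2 clause(s); 4 remain; assigned so far: [1]
unit clause [-6] forces x6=F; simplify:
  drop 6 from [4, -5, 6] -> [4, -5]
  satisfied 2 clause(s); 2 remain; assigned so far: [1, 6]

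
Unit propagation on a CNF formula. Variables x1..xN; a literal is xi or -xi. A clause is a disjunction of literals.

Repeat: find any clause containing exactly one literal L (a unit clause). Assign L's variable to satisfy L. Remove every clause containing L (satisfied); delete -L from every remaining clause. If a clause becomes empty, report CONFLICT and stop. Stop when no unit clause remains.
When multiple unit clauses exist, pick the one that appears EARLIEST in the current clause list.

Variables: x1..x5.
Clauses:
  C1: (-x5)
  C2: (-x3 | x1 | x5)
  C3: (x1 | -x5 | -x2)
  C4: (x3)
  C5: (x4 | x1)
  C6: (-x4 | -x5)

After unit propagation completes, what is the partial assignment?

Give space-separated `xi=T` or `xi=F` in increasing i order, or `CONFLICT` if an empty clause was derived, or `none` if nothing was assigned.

unit clause [-5] forces x5=F; simplify:
  drop 5 from [-3, 1, 5] -> [-3, 1]
  satisfied 3 clause(s); 3 remain; assigned so far: [5]
unit clause [3] forces x3=T; simplify:
  drop -3 from [-3, 1] -> [1]
  satisfied 1 clause(s); 2 remain; assigned so far: [3, 5]
unit clause [1] forces x1=T; simplify:
  satisfied 2 clause(s); 0 remain; assigned so far: [1, 3, 5]

Answer: x1=T x3=T x5=F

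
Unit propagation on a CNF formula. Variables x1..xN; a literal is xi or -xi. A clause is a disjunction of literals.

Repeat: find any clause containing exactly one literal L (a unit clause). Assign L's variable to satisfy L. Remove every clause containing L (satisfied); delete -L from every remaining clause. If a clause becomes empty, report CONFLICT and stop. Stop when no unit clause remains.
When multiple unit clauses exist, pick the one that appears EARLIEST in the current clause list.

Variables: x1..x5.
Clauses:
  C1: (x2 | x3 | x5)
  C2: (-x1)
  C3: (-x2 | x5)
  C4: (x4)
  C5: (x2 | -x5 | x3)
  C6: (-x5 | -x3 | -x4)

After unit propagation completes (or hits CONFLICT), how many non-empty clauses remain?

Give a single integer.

unit clause [-1] forces x1=F; simplify:
  satisfied 1 clause(s); 5 remain; assigned so far: [1]
unit clause [4] forces x4=T; simplify:
  drop -4 from [-5, -3, -4] -> [-5, -3]
  satisfied 1 clause(s); 4 remain; assigned so far: [1, 4]

Answer: 4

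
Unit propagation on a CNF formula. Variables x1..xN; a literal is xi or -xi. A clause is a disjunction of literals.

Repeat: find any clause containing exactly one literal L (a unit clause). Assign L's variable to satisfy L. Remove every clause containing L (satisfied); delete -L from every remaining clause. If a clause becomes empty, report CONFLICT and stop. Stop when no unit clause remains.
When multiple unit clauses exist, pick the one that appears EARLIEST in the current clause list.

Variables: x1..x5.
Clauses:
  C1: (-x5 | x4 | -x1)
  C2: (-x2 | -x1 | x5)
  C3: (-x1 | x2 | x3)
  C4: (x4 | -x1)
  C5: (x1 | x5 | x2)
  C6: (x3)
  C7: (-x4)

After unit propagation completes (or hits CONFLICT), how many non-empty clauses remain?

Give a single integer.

Answer: 1

Derivation:
unit clause [3] forces x3=T; simplify:
  satisfied 2 clause(s); 5 remain; assigned so far: [3]
unit clause [-4] forces x4=F; simplify:
  drop 4 from [-5, 4, -1] -> [-5, -1]
  drop 4 from [4, -1] -> [-1]
  satisfied 1 clause(s); 4 remain; assigned so far: [3, 4]
unit clause [-1] forces x1=F; simplify:
  drop 1 from [1, 5, 2] -> [5, 2]
  satisfied 3 clause(s); 1 remain; assigned so far: [1, 3, 4]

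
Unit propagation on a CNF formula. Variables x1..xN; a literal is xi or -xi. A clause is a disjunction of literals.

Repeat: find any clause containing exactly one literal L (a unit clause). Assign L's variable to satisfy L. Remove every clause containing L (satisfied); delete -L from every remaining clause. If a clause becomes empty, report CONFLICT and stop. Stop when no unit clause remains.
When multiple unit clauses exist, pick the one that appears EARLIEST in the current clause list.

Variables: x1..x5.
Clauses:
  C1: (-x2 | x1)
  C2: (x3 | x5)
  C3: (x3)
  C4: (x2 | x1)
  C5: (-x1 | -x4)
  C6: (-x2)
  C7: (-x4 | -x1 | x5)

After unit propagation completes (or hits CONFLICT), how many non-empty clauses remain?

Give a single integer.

unit clause [3] forces x3=T; simplify:
  satisfied 2 clause(s); 5 remain; assigned so far: [3]
unit clause [-2] forces x2=F; simplify:
  drop 2 from [2, 1] -> [1]
  satisfied 2 clause(s); 3 remain; assigned so far: [2, 3]
unit clause [1] forces x1=T; simplify:
  drop -1 from [-1, -4] -> [-4]
  drop -1 from [-4, -1, 5] -> [-4, 5]
  satisfied 1 clause(s); 2 remain; assigned so far: [1, 2, 3]
unit clause [-4] forces x4=F; simplify:
  satisfied 2 clause(s); 0 remain; assigned so far: [1, 2, 3, 4]

Answer: 0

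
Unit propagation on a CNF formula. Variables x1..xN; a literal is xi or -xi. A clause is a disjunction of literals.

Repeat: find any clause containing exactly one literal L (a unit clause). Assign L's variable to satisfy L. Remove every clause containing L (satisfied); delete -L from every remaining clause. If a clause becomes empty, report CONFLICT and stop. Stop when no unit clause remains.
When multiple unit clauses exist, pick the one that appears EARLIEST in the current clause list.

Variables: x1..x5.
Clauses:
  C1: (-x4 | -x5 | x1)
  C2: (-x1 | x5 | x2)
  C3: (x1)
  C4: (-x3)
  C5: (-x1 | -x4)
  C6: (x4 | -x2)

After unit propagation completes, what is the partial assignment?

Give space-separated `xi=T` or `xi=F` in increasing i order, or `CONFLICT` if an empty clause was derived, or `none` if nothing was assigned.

Answer: x1=T x2=F x3=F x4=F x5=T

Derivation:
unit clause [1] forces x1=T; simplify:
  drop -1 from [-1, 5, 2] -> [5, 2]
  drop -1 from [-1, -4] -> [-4]
  satisfied 2 clause(s); 4 remain; assigned so far: [1]
unit clause [-3] forces x3=F; simplify:
  satisfied 1 clause(s); 3 remain; assigned so far: [1, 3]
unit clause [-4] forces x4=F; simplify:
  drop 4 from [4, -2] -> [-2]
  satisfied 1 clause(s); 2 remain; assigned so far: [1, 3, 4]
unit clause [-2] forces x2=F; simplify:
  drop 2 from [5, 2] -> [5]
  satisfied 1 clause(s); 1 remain; assigned so far: [1, 2, 3, 4]
unit clause [5] forces x5=T; simplify:
  satisfied 1 clause(s); 0 remain; assigned so far: [1, 2, 3, 4, 5]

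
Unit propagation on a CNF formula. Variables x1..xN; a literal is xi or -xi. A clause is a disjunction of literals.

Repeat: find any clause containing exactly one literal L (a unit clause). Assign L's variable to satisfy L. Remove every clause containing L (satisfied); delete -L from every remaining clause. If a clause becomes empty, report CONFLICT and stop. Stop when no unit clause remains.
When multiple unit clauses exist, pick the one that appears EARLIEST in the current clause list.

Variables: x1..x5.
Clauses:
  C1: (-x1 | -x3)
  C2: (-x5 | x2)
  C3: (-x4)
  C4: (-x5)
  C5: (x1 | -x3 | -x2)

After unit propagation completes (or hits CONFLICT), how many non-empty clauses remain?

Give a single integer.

unit clause [-4] forces x4=F; simplify:
  satisfied 1 clause(s); 4 remain; assigned so far: [4]
unit clause [-5] forces x5=F; simplify:
  satisfied 2 clause(s); 2 remain; assigned so far: [4, 5]

Answer: 2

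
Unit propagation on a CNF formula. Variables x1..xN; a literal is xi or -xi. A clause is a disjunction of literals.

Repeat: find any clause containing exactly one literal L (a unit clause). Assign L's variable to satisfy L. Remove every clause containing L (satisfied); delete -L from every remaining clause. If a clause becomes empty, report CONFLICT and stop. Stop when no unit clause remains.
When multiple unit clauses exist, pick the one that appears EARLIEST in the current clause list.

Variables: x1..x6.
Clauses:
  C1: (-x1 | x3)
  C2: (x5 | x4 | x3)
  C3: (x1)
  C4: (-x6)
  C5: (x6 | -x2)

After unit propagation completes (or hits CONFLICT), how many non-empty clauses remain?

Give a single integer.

Answer: 0

Derivation:
unit clause [1] forces x1=T; simplify:
  drop -1 from [-1, 3] -> [3]
  satisfied 1 clause(s); 4 remain; assigned so far: [1]
unit clause [3] forces x3=T; simplify:
  satisfied 2 clause(s); 2 remain; assigned so far: [1, 3]
unit clause [-6] forces x6=F; simplify:
  drop 6 from [6, -2] -> [-2]
  satisfied 1 clause(s); 1 remain; assigned so far: [1, 3, 6]
unit clause [-2] forces x2=F; simplify:
  satisfied 1 clause(s); 0 remain; assigned so far: [1, 2, 3, 6]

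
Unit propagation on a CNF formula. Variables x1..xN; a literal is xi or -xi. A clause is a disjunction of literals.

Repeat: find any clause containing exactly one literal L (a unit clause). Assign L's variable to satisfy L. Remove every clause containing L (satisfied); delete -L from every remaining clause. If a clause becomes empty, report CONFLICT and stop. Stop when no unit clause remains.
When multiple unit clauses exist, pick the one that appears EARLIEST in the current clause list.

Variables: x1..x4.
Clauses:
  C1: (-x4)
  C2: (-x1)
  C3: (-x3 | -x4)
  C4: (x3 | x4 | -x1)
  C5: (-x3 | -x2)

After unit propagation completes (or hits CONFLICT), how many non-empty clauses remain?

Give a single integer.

Answer: 1

Derivation:
unit clause [-4] forces x4=F; simplify:
  drop 4 from [3, 4, -1] -> [3, -1]
  satisfied 2 clause(s); 3 remain; assigned so far: [4]
unit clause [-1] forces x1=F; simplify:
  satisfied 2 clause(s); 1 remain; assigned so far: [1, 4]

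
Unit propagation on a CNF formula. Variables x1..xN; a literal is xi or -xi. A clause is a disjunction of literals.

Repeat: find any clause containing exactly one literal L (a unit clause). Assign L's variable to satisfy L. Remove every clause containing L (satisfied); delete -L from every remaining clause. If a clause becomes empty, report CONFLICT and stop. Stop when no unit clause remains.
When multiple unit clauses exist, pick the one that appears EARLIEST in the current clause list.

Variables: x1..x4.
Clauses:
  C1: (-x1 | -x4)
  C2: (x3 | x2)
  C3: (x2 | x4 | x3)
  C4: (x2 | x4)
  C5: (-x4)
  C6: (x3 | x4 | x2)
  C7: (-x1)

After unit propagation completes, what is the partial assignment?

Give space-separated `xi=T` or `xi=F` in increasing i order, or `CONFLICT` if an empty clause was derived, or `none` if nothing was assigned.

unit clause [-4] forces x4=F; simplify:
  drop 4 from [2, 4, 3] -> [2, 3]
  drop 4 from [2, 4] -> [2]
  drop 4 from [3, 4, 2] -> [3, 2]
  satisfied 2 clause(s); 5 remain; assigned so far: [4]
unit clause [2] forces x2=T; simplify:
  satisfied 4 clause(s); 1 remain; assigned so far: [2, 4]
unit clause [-1] forces x1=F; simplify:
  satisfied 1 clause(s); 0 remain; assigned so far: [1, 2, 4]

Answer: x1=F x2=T x4=F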